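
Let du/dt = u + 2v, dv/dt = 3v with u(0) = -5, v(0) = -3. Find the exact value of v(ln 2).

-24

A = [[1,2],[0,3]]; eigenvalues λ = 1, 3.
Eigenvectors: (-1,0) for λ=1, (1,1) for λ=3.
From the initial condition, c_1 = 2, c_2 = -3.
v(ln 2) = (2)(2^1)(0) + (-3)(2^3)(1) = -24.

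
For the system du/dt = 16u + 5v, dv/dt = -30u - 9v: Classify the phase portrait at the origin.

unstable node

A = [[16,5],[-30,-9]]; det(A-λI) = λ^2 - 7λ + 6.
λ = 6, 1: both positive.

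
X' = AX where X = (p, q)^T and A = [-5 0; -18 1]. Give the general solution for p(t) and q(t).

Coefficient matrix A = [[-5, 0], [-18, 1]].
Characteristic polynomial det(A - λI) = λ^2 + 4λ - 5 = 0.
Eigenvalues λ = 1, -5.
For λ=1: (A-λI) row 1 is [-6, 0], so an eigenvector is (0, 1).
For λ=-5: (A-λI) row 2 is [-18, 6], so an eigenvector is (1, 3).
General solution: c_1e^(t)(0,1) + c_2e^(-5t)(1,3).

p(t) = c_2e^(-5t), q(t) = c_1e^(t) + 3c_2e^(-5t)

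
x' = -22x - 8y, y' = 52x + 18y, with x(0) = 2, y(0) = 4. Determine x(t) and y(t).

Coefficient matrix A = [[-22, -8], [52, 18]].
Characteristic polynomial det(A - λI) = λ^2 + 4λ + 20 = 0.
Eigenvalues λ = -2 ± 4i (complex conjugate pair).
For λ=-2+4i: an eigenvector is (1,-2) - i(-1,3) = (1 + i, -2 - 3i).
A real fundamental pair from Re and Im of e^((-2+4i)t)v: X_1 = e^(-2t)(cos(4t)·(1,-2) + sin(4t)·(-1,3)), X_2 = e^(-2t)(sin(4t)·(1,-2) - cos(4t)·(-1,3)).
General solution: C_1X_1 + C_2X_2.
Applying x(0)=2, y(0)=4 gives C_1=10, C_2=-8.

x(t) = -18e^(-2t)sin(4t) + 2e^(-2t)cos(4t), y(t) = 46e^(-2t)sin(4t) + 4e^(-2t)cos(4t)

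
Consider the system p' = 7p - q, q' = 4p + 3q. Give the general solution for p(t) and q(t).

Coefficient matrix A = [[7, -1], [4, 3]].
Characteristic polynomial det(A - λI) = λ^2 - 10λ + 25 = 0.
Single eigenvalue λ = 5 with algebraic multiplicity 2.
Eigenvector v = (1,2); generalized eigenvector w with (A-λI)w=v is (2,3).
General solution: e^(5t)[K_1·v + K_2·(t·v + w)].

p(t) = K_1e^(5t) + K_2te^(5t) + 2K_2e^(5t), q(t) = 2K_1e^(5t) + 2K_2te^(5t) + 3K_2e^(5t)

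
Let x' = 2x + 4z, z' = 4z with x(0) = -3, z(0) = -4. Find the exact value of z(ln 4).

-1024

A = [[2,4],[0,4]]; eigenvalues λ = 4, 2.
Eigenvectors: (-2,-1) for λ=4, (-1,0) for λ=2.
From the initial condition, c_1 = 4, c_2 = -5.
z(ln 4) = (4)(4^4)(-1) + (-5)(4^2)(0) = -1024.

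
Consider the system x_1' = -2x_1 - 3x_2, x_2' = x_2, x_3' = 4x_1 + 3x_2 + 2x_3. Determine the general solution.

Coefficient matrix A = [[-2, -3, 0], [0, 1, 0], [4, 3, 2]].
det(A - λI) = 0 gives eigenvalues λ = -2, 1, 2.
For λ=-2: eigenvector (1,0,-1).
For λ=1: eigenvector (1,-1,-1).
For λ=2: eigenvector (0,0,1).
General solution: c_1e^(-2t)(1,0,-1) + c_2e^(t)(1,-1,-1) + c_3e^(2t)(0,0,1).

x_1(t) = c_1e^(-2t) + c_2e^(t), x_2(t) = -c_2e^(t), x_3(t) = -c_1e^(-2t) - c_2e^(t) + c_3e^(2t)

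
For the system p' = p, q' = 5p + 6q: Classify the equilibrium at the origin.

A = [[1,0],[5,6]]; det(A-λI) = λ^2 - 7λ + 6.
λ = 1, 6: both positive.

unstable node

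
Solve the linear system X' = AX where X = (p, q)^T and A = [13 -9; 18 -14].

Coefficient matrix A = [[13, -9], [18, -14]].
Characteristic polynomial det(A - λI) = λ^2 + λ - 20 = 0.
Eigenvalues λ = -5, 4.
For λ=-5: (A-λI) row 1 is [18, -9], so an eigenvector is (1, 2).
For λ=4: (A-λI) row 1 is [9, -9], so an eigenvector is (1, 1).
General solution: C_1e^(-5t)(1,2) + C_2e^(4t)(1,1).

p(t) = C_1e^(-5t) + C_2e^(4t), q(t) = 2C_1e^(-5t) + C_2e^(4t)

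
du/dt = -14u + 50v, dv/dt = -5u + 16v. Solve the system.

Coefficient matrix A = [[-14, 50], [-5, 16]].
Characteristic polynomial det(A - λI) = λ^2 - 2λ + 26 = 0.
Eigenvalues λ = 1 ± 5i (complex conjugate pair).
For λ=1+5i: an eigenvector is (1,0) - i(-3,-1) = (1 + 3i, 0 + i).
A real fundamental pair from Re and Im of e^((1+5i)t)v: X_1 = e^(t)(cos(5t)·(1,0) + sin(5t)·(-3,-1)), X_2 = e^(t)(sin(5t)·(1,0) - cos(5t)·(-3,-1)).
General solution: c_1X_1 + c_2X_2.

u(t) = -3c_1e^(t)sin(5t) + c_1e^(t)cos(5t) + c_2e^(t)sin(5t) + 3c_2e^(t)cos(5t), v(t) = -c_1e^(t)sin(5t) + c_2e^(t)cos(5t)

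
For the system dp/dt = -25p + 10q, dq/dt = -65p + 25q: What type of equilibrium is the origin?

center

A = [[-25,10],[-65,25]]; det(A-λI) = λ^2 + 25.
λ = 0 ± 5i: zero real part.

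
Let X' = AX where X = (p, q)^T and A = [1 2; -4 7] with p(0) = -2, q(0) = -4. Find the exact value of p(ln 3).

A = [[1,2],[-4,7]]; eigenvalues λ = 3, 5.
Eigenvectors: (-1,-1) for λ=3, (1,2) for λ=5.
From the initial condition, c_1 = 0, c_2 = -2.
p(ln 3) = (0)(3^3)(-1) + (-2)(3^5)(1) = -486.

-486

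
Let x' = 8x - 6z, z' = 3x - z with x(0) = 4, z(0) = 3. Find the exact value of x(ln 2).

72

A = [[8,-6],[3,-1]]; eigenvalues λ = 5, 2.
Eigenvectors: (-2,-1) for λ=5, (1,1) for λ=2.
From the initial condition, c_1 = -1, c_2 = 2.
x(ln 2) = (-1)(2^5)(-2) + (2)(2^2)(1) = 72.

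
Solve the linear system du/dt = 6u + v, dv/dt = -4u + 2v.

u(t) = -c_1e^(4t) - c_2te^(4t) - c_2e^(4t), v(t) = 2c_1e^(4t) + 2c_2te^(4t) + c_2e^(4t)

Coefficient matrix A = [[6, 1], [-4, 2]].
Characteristic polynomial det(A - λI) = λ^2 - 8λ + 16 = 0.
Single eigenvalue λ = 4 with algebraic multiplicity 2.
Eigenvector v = (-1,2); generalized eigenvector w with (A-λI)w=v is (-1,1).
General solution: e^(4t)[c_1·v + c_2·(t·v + w)].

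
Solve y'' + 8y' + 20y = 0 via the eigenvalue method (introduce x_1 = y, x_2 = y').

y(t) = K_1e^(-4t)cos(2t) + K_2e^(-4t)sin(2t)

Let x_1 = y, x_2 = y'. Then x_1' = x_2 and x_2' = -20x_1 - 8x_2.
A = [[0,1],[-20,-8]]; det(A-λI) = λ^2 + 8λ + 20.
Eigenvalues λ = -4 ± 2i.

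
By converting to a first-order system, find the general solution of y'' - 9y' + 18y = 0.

y(t) = K_1e^(6t) + K_2e^(3t)

Let x_1 = y, x_2 = y'. Then x_1' = x_2 and x_2' = -18x_1 + 9x_2.
A = [[0,1],[-18,9]]; det(A-λI) = λ^2 - 9λ + 18.
Eigenvalues λ = 6, 3 with eigenvectors (1,6), (1,3).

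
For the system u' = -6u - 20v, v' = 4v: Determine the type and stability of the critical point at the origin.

saddle

A = [[-6,-20],[0,4]]; det(A-λI) = λ^2 + 2λ - 24.
λ = 4, -6: opposite signs.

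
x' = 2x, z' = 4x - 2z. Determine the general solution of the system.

x(t) = K_1e^(2t), z(t) = K_1e^(2t) - K_2e^(-2t)

Coefficient matrix A = [[2, 0], [4, -2]].
Characteristic polynomial det(A - λI) = λ^2 - 4 = 0.
Eigenvalues λ = 2, -2.
For λ=2: (A-λI) row 2 is [4, -4], so an eigenvector is (1, 1).
For λ=-2: (A-λI) row 1 is [4, 0], so an eigenvector is (0, -1).
General solution: K_1e^(2t)(1,1) + K_2e^(-2t)(0,-1).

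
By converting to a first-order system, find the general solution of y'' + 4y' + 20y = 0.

y(t) = K_1e^(-2t)cos(4t) + K_2e^(-2t)sin(4t)

Let x_1 = y, x_2 = y'. Then x_1' = x_2 and x_2' = -20x_1 - 4x_2.
A = [[0,1],[-20,-4]]; det(A-λI) = λ^2 + 4λ + 20.
Eigenvalues λ = -2 ± 4i.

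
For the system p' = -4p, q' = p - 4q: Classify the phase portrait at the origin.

A = [[-4,0],[1,-4]]; det(A-λI) = λ^2 + 8λ + 16.
repeated λ = -4 with a single eigenvector.

stable improper node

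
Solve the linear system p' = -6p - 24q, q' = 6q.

Coefficient matrix A = [[-6, -24], [0, 6]].
Characteristic polynomial det(A - λI) = λ^2 - 36 = 0.
Eigenvalues λ = 6, -6.
For λ=6: (A-λI) row 1 is [-12, -24], so an eigenvector is (-2, 1).
For λ=-6: (A-λI) row 1 is [0, -24], so an eigenvector is (-1, 0).
General solution: C_1e^(6t)(-2,1) + C_2e^(-6t)(-1,0).

p(t) = -2C_1e^(6t) - C_2e^(-6t), q(t) = C_1e^(6t)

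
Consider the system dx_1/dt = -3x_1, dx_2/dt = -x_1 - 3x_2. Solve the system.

Coefficient matrix A = [[-3, 0], [-1, -3]].
Characteristic polynomial det(A - λI) = λ^2 + 6λ + 9 = 0.
Single eigenvalue λ = -3 with algebraic multiplicity 2.
Eigenvector v = (0,-1); generalized eigenvector w with (A-λI)w=v is (1,1).
General solution: e^(-3t)[C_1·v + C_2·(t·v + w)].

x_1(t) = C_2e^(-3t), x_2(t) = -C_1e^(-3t) - C_2te^(-3t) + C_2e^(-3t)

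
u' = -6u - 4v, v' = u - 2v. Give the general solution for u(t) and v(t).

Coefficient matrix A = [[-6, -4], [1, -2]].
Characteristic polynomial det(A - λI) = λ^2 + 8λ + 16 = 0.
Single eigenvalue λ = -4 with algebraic multiplicity 2.
Eigenvector v = (2,-1); generalized eigenvector w with (A-λI)w=v is (1,-1).
General solution: e^(-4t)[K_1·v + K_2·(t·v + w)].

u(t) = 2K_1e^(-4t) + 2K_2te^(-4t) + K_2e^(-4t), v(t) = -K_1e^(-4t) - K_2te^(-4t) - K_2e^(-4t)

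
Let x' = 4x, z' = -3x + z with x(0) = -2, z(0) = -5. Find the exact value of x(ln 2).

A = [[4,0],[-3,1]]; eigenvalues λ = 1, 4.
Eigenvectors: (0,-1) for λ=1, (-1,1) for λ=4.
From the initial condition, c_1 = 7, c_2 = 2.
x(ln 2) = (7)(2^1)(0) + (2)(2^4)(-1) = -32.

-32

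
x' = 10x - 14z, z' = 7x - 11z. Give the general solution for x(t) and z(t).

x(t) = c_1e^(-4t) + 2c_2e^(3t), z(t) = c_1e^(-4t) + c_2e^(3t)

Coefficient matrix A = [[10, -14], [7, -11]].
Characteristic polynomial det(A - λI) = λ^2 + λ - 12 = 0.
Eigenvalues λ = -4, 3.
For λ=-4: (A-λI) row 1 is [14, -14], so an eigenvector is (1, 1).
For λ=3: (A-λI) row 1 is [7, -14], so an eigenvector is (2, 1).
General solution: c_1e^(-4t)(1,1) + c_2e^(3t)(2,1).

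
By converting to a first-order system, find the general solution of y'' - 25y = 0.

Let x_1 = y, x_2 = y'. Then x_1' = x_2 and x_2' = 25x_1.
A = [[0,1],[25,0]]; det(A-λI) = λ^2 - 25.
Eigenvalues λ = 5, -5 with eigenvectors (1,5), (1,-5).

y(t) = K_1e^(5t) + K_2e^(-5t)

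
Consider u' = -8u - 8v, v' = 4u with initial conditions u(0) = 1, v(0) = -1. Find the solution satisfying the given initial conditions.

u(t) = e^(-4t)sin(4t) + e^(-4t)cos(4t), v(t) = -e^(-4t)cos(4t)

Coefficient matrix A = [[-8, -8], [4, 0]].
Characteristic polynomial det(A - λI) = λ^2 + 8λ + 32 = 0.
Eigenvalues λ = -4 ± 4i (complex conjugate pair).
For λ=-4+4i: an eigenvector is (1,0) - i(-1,1) = (1 + i, 0 - i).
A real fundamental pair from Re and Im of e^((-4+4i)t)v: X_1 = e^(-4t)(cos(4t)·(1,0) + sin(4t)·(-1,1)), X_2 = e^(-4t)(sin(4t)·(1,0) - cos(4t)·(-1,1)).
General solution: c_1X_1 + c_2X_2.
Applying u(0)=1, v(0)=-1 gives c_1=0, c_2=1.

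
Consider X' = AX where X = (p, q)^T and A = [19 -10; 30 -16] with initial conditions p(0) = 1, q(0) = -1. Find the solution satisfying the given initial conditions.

p(t) = 6e^(4t) - 5e^(-t), q(t) = 9e^(4t) - 10e^(-t)

Coefficient matrix A = [[19, -10], [30, -16]].
Characteristic polynomial det(A - λI) = λ^2 - 3λ - 4 = 0.
Eigenvalues λ = -1, 4.
For λ=-1: (A-λI) row 1 is [20, -10], so an eigenvector is (-1, -2).
For λ=4: (A-λI) row 1 is [15, -10], so an eigenvector is (2, 3).
General solution: C_1e^(-t)(-1,-2) + C_2e^(4t)(2,3).
Applying p(0)=1, q(0)=-1 gives C_1=5, C_2=3.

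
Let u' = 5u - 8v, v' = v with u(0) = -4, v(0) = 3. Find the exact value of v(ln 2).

6

A = [[5,-8],[0,1]]; eigenvalues λ = 5, 1.
Eigenvectors: (-1,0) for λ=5, (-2,-1) for λ=1.
From the initial condition, c_1 = 10, c_2 = -3.
v(ln 2) = (10)(2^5)(0) + (-3)(2^1)(-1) = 6.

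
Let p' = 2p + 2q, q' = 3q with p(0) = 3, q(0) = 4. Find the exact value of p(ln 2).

44

A = [[2,2],[0,3]]; eigenvalues λ = 2, 3.
Eigenvectors: (1,0) for λ=2, (-2,-1) for λ=3.
From the initial condition, c_1 = -5, c_2 = -4.
p(ln 2) = (-5)(2^2)(1) + (-4)(2^3)(-2) = 44.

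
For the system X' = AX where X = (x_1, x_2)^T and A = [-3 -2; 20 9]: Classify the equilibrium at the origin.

unstable spiral

A = [[-3,-2],[20,9]]; det(A-λI) = λ^2 - 6λ + 13.
λ = 3 ± 2i: positive real part.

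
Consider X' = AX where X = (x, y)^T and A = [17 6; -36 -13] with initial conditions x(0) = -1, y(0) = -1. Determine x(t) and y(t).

x(t) = -4e^(5t) + 3e^(-t), y(t) = 8e^(5t) - 9e^(-t)

Coefficient matrix A = [[17, 6], [-36, -13]].
Characteristic polynomial det(A - λI) = λ^2 - 4λ - 5 = 0.
Eigenvalues λ = 5, -1.
For λ=5: (A-λI) row 1 is [12, 6], so an eigenvector is (1, -2).
For λ=-1: (A-λI) row 1 is [18, 6], so an eigenvector is (1, -3).
General solution: c_1e^(5t)(1,-2) + c_2e^(-t)(1,-3).
Applying x(0)=-1, y(0)=-1 gives c_1=-4, c_2=3.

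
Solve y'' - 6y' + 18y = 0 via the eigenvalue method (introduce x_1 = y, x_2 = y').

Let x_1 = y, x_2 = y'. Then x_1' = x_2 and x_2' = -18x_1 + 6x_2.
A = [[0,1],[-18,6]]; det(A-λI) = λ^2 - 6λ + 18.
Eigenvalues λ = 3 ± 3i.

y(t) = K_1e^(3t)cos(3t) + K_2e^(3t)sin(3t)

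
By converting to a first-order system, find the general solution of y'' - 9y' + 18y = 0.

y(t) = K_1e^(3t) + K_2e^(6t)

Let x_1 = y, x_2 = y'. Then x_1' = x_2 and x_2' = -18x_1 + 9x_2.
A = [[0,1],[-18,9]]; det(A-λI) = λ^2 - 9λ + 18.
Eigenvalues λ = 3, 6 with eigenvectors (1,3), (1,6).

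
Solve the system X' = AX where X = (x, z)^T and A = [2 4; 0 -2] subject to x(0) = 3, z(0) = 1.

Coefficient matrix A = [[2, 4], [0, -2]].
Characteristic polynomial det(A - λI) = λ^2 - 4 = 0.
Eigenvalues λ = 2, -2.
For λ=2: (A-λI) row 1 is [0, 4], so an eigenvector is (-1, 0).
For λ=-2: (A-λI) row 1 is [4, 4], so an eigenvector is (1, -1).
General solution: C_1e^(2t)(-1,0) + C_2e^(-2t)(1,-1).
Applying x(0)=3, z(0)=1 gives C_1=-4, C_2=-1.

x(t) = 4e^(2t) - e^(-2t), z(t) = e^(-2t)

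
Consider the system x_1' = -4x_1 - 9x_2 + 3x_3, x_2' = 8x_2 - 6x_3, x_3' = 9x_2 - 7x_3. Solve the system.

x_1(t) = c_1e^(-4t) - c_2e^(2t) - 3c_3e^(-t), x_2(t) = c_2e^(2t) + 2c_3e^(-t), x_3(t) = c_2e^(2t) + 3c_3e^(-t)

Coefficient matrix A = [[-4, -9, 3], [0, 8, -6], [0, 9, -7]].
det(A - λI) = 0 gives eigenvalues λ = -4, 2, -1.
For λ=-4: eigenvector (1,0,0).
For λ=2: eigenvector (-1,1,1).
For λ=-1: eigenvector (-3,2,3).
General solution: c_1e^(-4t)(1,0,0) + c_2e^(2t)(-1,1,1) + c_3e^(-t)(-3,2,3).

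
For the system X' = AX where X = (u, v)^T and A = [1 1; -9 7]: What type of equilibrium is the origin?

unstable improper node

A = [[1,1],[-9,7]]; det(A-λI) = λ^2 - 8λ + 16.
repeated λ = 4 with a single eigenvector.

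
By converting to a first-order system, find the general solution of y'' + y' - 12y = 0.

y(t) = c_1e^(-4t) + c_2e^(3t)

Let x_1 = y, x_2 = y'. Then x_1' = x_2 and x_2' = 12x_1 - x_2.
A = [[0,1],[12,-1]]; det(A-λI) = λ^2 + λ - 12.
Eigenvalues λ = -4, 3 with eigenvectors (1,-4), (1,3).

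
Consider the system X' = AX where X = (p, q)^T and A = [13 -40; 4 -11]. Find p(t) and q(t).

Coefficient matrix A = [[13, -40], [4, -11]].
Characteristic polynomial det(A - λI) = λ^2 - 2λ + 17 = 0.
Eigenvalues λ = 1 ± 4i (complex conjugate pair).
For λ=1+4i: an eigenvector is (3,1) - i(-1,0) = (3 + i, 1).
A real fundamental pair from Re and Im of e^((1+4i)t)v: X_1 = e^(t)(cos(4t)·(3,1) + sin(4t)·(-1,0)), X_2 = e^(t)(sin(4t)·(3,1) - cos(4t)·(-1,0)).
General solution: c_1X_1 + c_2X_2.

p(t) = -c_1e^(t)sin(4t) + 3c_1e^(t)cos(4t) + 3c_2e^(t)sin(4t) + c_2e^(t)cos(4t), q(t) = c_1e^(t)cos(4t) + c_2e^(t)sin(4t)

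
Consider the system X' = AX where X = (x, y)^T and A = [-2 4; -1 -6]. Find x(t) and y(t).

x(t) = 2C_1e^(-4t) + 2C_2te^(-4t) - C_2e^(-4t), y(t) = -C_1e^(-4t) - C_2te^(-4t) + C_2e^(-4t)

Coefficient matrix A = [[-2, 4], [-1, -6]].
Characteristic polynomial det(A - λI) = λ^2 + 8λ + 16 = 0.
Single eigenvalue λ = -4 with algebraic multiplicity 2.
Eigenvector v = (2,-1); generalized eigenvector w with (A-λI)w=v is (-1,1).
General solution: e^(-4t)[C_1·v + C_2·(t·v + w)].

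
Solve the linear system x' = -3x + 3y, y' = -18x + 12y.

x(t) = -c_1e^(3t) - c_2e^(6t), y(t) = -2c_1e^(3t) - 3c_2e^(6t)

Coefficient matrix A = [[-3, 3], [-18, 12]].
Characteristic polynomial det(A - λI) = λ^2 - 9λ + 18 = 0.
Eigenvalues λ = 3, 6.
For λ=3: (A-λI) row 1 is [-6, 3], so an eigenvector is (-1, -2).
For λ=6: (A-λI) row 1 is [-9, 3], so an eigenvector is (-1, -3).
General solution: c_1e^(3t)(-1,-2) + c_2e^(6t)(-1,-3).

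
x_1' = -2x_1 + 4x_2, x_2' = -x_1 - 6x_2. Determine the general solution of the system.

Coefficient matrix A = [[-2, 4], [-1, -6]].
Characteristic polynomial det(A - λI) = λ^2 + 8λ + 16 = 0.
Single eigenvalue λ = -4 with algebraic multiplicity 2.
Eigenvector v = (2,-1); generalized eigenvector w with (A-λI)w=v is (1,0).
General solution: e^(-4t)[C_1·v + C_2·(t·v + w)].

x_1(t) = 2C_1e^(-4t) + 2C_2te^(-4t) + C_2e^(-4t), x_2(t) = -C_1e^(-4t) - C_2te^(-4t)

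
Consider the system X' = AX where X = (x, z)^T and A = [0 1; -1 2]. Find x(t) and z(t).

x(t) = -c_1e^(t) - c_2te^(t) + 3c_2e^(t), z(t) = -c_1e^(t) - c_2te^(t) + 2c_2e^(t)

Coefficient matrix A = [[0, 1], [-1, 2]].
Characteristic polynomial det(A - λI) = λ^2 - 2λ + 1 = 0.
Single eigenvalue λ = 1 with algebraic multiplicity 2.
Eigenvector v = (-1,-1); generalized eigenvector w with (A-λI)w=v is (3,2).
General solution: e^(t)[c_1·v + c_2·(t·v + w)].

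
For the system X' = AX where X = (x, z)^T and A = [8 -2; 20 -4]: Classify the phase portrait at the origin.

A = [[8,-2],[20,-4]]; det(A-λI) = λ^2 - 4λ + 8.
λ = 2 ± 2i: positive real part.

unstable spiral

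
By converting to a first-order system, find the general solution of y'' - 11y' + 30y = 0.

y(t) = c_1e^(6t) + c_2e^(5t)

Let x_1 = y, x_2 = y'. Then x_1' = x_2 and x_2' = -30x_1 + 11x_2.
A = [[0,1],[-30,11]]; det(A-λI) = λ^2 - 11λ + 30.
Eigenvalues λ = 6, 5 with eigenvectors (1,6), (1,5).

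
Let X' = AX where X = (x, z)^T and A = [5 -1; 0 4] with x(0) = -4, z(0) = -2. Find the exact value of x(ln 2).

-96

A = [[5,-1],[0,4]]; eigenvalues λ = 5, 4.
Eigenvectors: (-1,0) for λ=5, (1,1) for λ=4.
From the initial condition, c_1 = 2, c_2 = -2.
x(ln 2) = (2)(2^5)(-1) + (-2)(2^4)(1) = -96.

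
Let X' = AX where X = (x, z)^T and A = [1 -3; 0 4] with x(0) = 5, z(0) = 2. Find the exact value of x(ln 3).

A = [[1,-3],[0,4]]; eigenvalues λ = 1, 4.
Eigenvectors: (-1,0) for λ=1, (1,-1) for λ=4.
From the initial condition, c_1 = -7, c_2 = -2.
x(ln 3) = (-7)(3^1)(-1) + (-2)(3^4)(1) = -141.

-141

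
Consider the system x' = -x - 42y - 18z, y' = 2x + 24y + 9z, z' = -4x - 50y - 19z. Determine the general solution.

x(t) = -3K_1e^(3t) + 6K_2e^(-t) - 2K_3e^(2t), y(t) = 2K_1e^(3t) - 3K_2e^(-t) + K_3e^(2t), z(t) = -4K_1e^(3t) + 7K_2e^(-t) - 2K_3e^(2t)

Coefficient matrix A = [[-1, -42, -18], [2, 24, 9], [-4, -50, -19]].
det(A - λI) = 0 gives eigenvalues λ = 3, -1, 2.
For λ=3: eigenvector (-3,2,-4).
For λ=-1: eigenvector (6,-3,7).
For λ=2: eigenvector (-2,1,-2).
General solution: K_1e^(3t)(-3,2,-4) + K_2e^(-t)(6,-3,7) + K_3e^(2t)(-2,1,-2).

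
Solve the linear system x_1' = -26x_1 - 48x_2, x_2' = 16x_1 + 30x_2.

x_1(t) = -3K_1e^(6t) + 2K_2e^(-2t), x_2(t) = 2K_1e^(6t) - K_2e^(-2t)

Coefficient matrix A = [[-26, -48], [16, 30]].
Characteristic polynomial det(A - λI) = λ^2 - 4λ - 12 = 0.
Eigenvalues λ = 6, -2.
For λ=6: (A-λI) row 1 is [-32, -48], so an eigenvector is (-3, 2).
For λ=-2: (A-λI) row 1 is [-24, -48], so an eigenvector is (2, -1).
General solution: K_1e^(6t)(-3,2) + K_2e^(-2t)(2,-1).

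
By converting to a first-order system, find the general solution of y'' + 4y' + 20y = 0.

y(t) = C_1e^(-2t)cos(4t) + C_2e^(-2t)sin(4t)

Let x_1 = y, x_2 = y'. Then x_1' = x_2 and x_2' = -20x_1 - 4x_2.
A = [[0,1],[-20,-4]]; det(A-λI) = λ^2 + 4λ + 20.
Eigenvalues λ = -2 ± 4i.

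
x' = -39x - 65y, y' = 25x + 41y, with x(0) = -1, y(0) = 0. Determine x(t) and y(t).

Coefficient matrix A = [[-39, -65], [25, 41]].
Characteristic polynomial det(A - λI) = λ^2 - 2λ + 26 = 0.
Eigenvalues λ = 1 ± 5i (complex conjugate pair).
For λ=1+5i: an eigenvector is (2,-1) - i(-3,2) = (2 + 3i, -1 - 2i).
A real fundamental pair from Re and Im of e^((1+5i)t)v: X_1 = e^(t)(cos(5t)·(2,-1) + sin(5t)·(-3,2)), X_2 = e^(t)(sin(5t)·(2,-1) - cos(5t)·(-3,2)).
General solution: K_1X_1 + K_2X_2.
Applying x(0)=-1, y(0)=0 gives K_1=-2, K_2=1.

x(t) = 8e^(t)sin(5t) - e^(t)cos(5t), y(t) = -5e^(t)sin(5t)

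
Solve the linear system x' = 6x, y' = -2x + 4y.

Coefficient matrix A = [[6, 0], [-2, 4]].
Characteristic polynomial det(A - λI) = λ^2 - 10λ + 24 = 0.
Eigenvalues λ = 6, 4.
For λ=6: (A-λI) row 2 is [-2, -2], so an eigenvector is (-1, 1).
For λ=4: (A-λI) row 1 is [2, 0], so an eigenvector is (0, -1).
General solution: c_1e^(6t)(-1,1) + c_2e^(4t)(0,-1).

x(t) = -c_1e^(6t), y(t) = c_1e^(6t) - c_2e^(4t)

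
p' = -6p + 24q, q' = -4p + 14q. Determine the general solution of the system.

Coefficient matrix A = [[-6, 24], [-4, 14]].
Characteristic polynomial det(A - λI) = λ^2 - 8λ + 12 = 0.
Eigenvalues λ = 6, 2.
For λ=6: (A-λI) row 1 is [-12, 24], so an eigenvector is (2, 1).
For λ=2: (A-λI) row 1 is [-8, 24], so an eigenvector is (3, 1).
General solution: C_1e^(6t)(2,1) + C_2e^(2t)(3,1).

p(t) = 2C_1e^(6t) + 3C_2e^(2t), q(t) = C_1e^(6t) + C_2e^(2t)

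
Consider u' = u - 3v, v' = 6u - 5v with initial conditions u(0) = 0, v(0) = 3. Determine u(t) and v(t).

u(t) = -3e^(-2t)sin(3t), v(t) = -3e^(-2t)sin(3t) + 3e^(-2t)cos(3t)

Coefficient matrix A = [[1, -3], [6, -5]].
Characteristic polynomial det(A - λI) = λ^2 + 4λ + 13 = 0.
Eigenvalues λ = -2 ± 3i (complex conjugate pair).
For λ=-2+3i: an eigenvector is (0,1) - i(-1,-1) = (0 + i, 1 + i).
A real fundamental pair from Re and Im of e^((-2+3i)t)v: X_1 = e^(-2t)(cos(3t)·(0,1) + sin(3t)·(-1,-1)), X_2 = e^(-2t)(sin(3t)·(0,1) - cos(3t)·(-1,-1)).
General solution: K_1X_1 + K_2X_2.
Applying u(0)=0, v(0)=3 gives K_1=3, K_2=0.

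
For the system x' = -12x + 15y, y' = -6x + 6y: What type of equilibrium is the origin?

stable spiral

A = [[-12,15],[-6,6]]; det(A-λI) = λ^2 + 6λ + 18.
λ = -3 ± 3i: negative real part.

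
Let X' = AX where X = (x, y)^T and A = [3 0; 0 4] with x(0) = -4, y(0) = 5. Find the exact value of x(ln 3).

-108

A = [[3,0],[0,4]]; eigenvalues λ = 4, 3.
Eigenvectors: (0,-1) for λ=4, (1,0) for λ=3.
From the initial condition, c_1 = -5, c_2 = -4.
x(ln 3) = (-5)(3^4)(0) + (-4)(3^3)(1) = -108.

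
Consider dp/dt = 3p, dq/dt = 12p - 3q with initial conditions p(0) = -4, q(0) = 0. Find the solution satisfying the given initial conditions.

Coefficient matrix A = [[3, 0], [12, -3]].
Characteristic polynomial det(A - λI) = λ^2 - 9 = 0.
Eigenvalues λ = 3, -3.
For λ=3: (A-λI) row 2 is [12, -6], so an eigenvector is (-1, -2).
For λ=-3: (A-λI) row 1 is [6, 0], so an eigenvector is (0, -1).
General solution: K_1e^(3t)(-1,-2) + K_2e^(-3t)(0,-1).
Applying p(0)=-4, q(0)=0 gives K_1=4, K_2=-8.

p(t) = -4e^(3t), q(t) = -8e^(3t) + 8e^(-3t)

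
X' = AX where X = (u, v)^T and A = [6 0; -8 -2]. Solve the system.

Coefficient matrix A = [[6, 0], [-8, -2]].
Characteristic polynomial det(A - λI) = λ^2 - 4λ - 12 = 0.
Eigenvalues λ = 6, -2.
For λ=6: (A-λI) row 2 is [-8, -8], so an eigenvector is (1, -1).
For λ=-2: (A-λI) row 1 is [8, 0], so an eigenvector is (0, 1).
General solution: C_1e^(6t)(1,-1) + C_2e^(-2t)(0,1).

u(t) = C_1e^(6t), v(t) = -C_1e^(6t) + C_2e^(-2t)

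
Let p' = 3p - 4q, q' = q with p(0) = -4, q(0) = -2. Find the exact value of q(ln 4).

-8

A = [[3,-4],[0,1]]; eigenvalues λ = 3, 1.
Eigenvectors: (-1,0) for λ=3, (-2,-1) for λ=1.
From the initial condition, c_1 = 0, c_2 = 2.
q(ln 4) = (0)(4^3)(0) + (2)(4^1)(-1) = -8.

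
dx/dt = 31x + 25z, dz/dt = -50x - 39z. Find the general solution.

x(t) = -c_1e^(-4t)sin(5t) + 2c_1e^(-4t)cos(5t) + 2c_2e^(-4t)sin(5t) + c_2e^(-4t)cos(5t), z(t) = c_1e^(-4t)sin(5t) - 3c_1e^(-4t)cos(5t) - 3c_2e^(-4t)sin(5t) - c_2e^(-4t)cos(5t)

Coefficient matrix A = [[31, 25], [-50, -39]].
Characteristic polynomial det(A - λI) = λ^2 + 8λ + 41 = 0.
Eigenvalues λ = -4 ± 5i (complex conjugate pair).
For λ=-4+5i: an eigenvector is (2,-3) - i(-1,1) = (2 + i, -3 - i).
A real fundamental pair from Re and Im of e^((-4+5i)t)v: X_1 = e^(-4t)(cos(5t)·(2,-3) + sin(5t)·(-1,1)), X_2 = e^(-4t)(sin(5t)·(2,-3) - cos(5t)·(-1,1)).
General solution: c_1X_1 + c_2X_2.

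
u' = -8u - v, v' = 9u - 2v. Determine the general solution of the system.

u(t) = -c_1e^(-5t) - c_2te^(-5t), v(t) = 3c_1e^(-5t) + 3c_2te^(-5t) + c_2e^(-5t)

Coefficient matrix A = [[-8, -1], [9, -2]].
Characteristic polynomial det(A - λI) = λ^2 + 10λ + 25 = 0.
Single eigenvalue λ = -5 with algebraic multiplicity 2.
Eigenvector v = (-1,3); generalized eigenvector w with (A-λI)w=v is (0,1).
General solution: e^(-5t)[c_1·v + c_2·(t·v + w)].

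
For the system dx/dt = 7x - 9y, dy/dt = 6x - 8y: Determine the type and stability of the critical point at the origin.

saddle

A = [[7,-9],[6,-8]]; det(A-λI) = λ^2 + λ - 2.
λ = -2, 1: opposite signs.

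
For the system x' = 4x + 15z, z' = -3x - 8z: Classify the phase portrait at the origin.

A = [[4,15],[-3,-8]]; det(A-λI) = λ^2 + 4λ + 13.
λ = -2 ± 3i: negative real part.

stable spiral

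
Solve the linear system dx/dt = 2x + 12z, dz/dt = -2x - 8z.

x(t) = 3c_1e^(-2t) + 2c_2e^(-4t), z(t) = -c_1e^(-2t) - c_2e^(-4t)

Coefficient matrix A = [[2, 12], [-2, -8]].
Characteristic polynomial det(A - λI) = λ^2 + 6λ + 8 = 0.
Eigenvalues λ = -2, -4.
For λ=-2: (A-λI) row 1 is [4, 12], so an eigenvector is (3, -1).
For λ=-4: (A-λI) row 1 is [6, 12], so an eigenvector is (2, -1).
General solution: c_1e^(-2t)(3,-1) + c_2e^(-4t)(2,-1).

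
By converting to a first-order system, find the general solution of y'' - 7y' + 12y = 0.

y(t) = K_1e^(4t) + K_2e^(3t)

Let x_1 = y, x_2 = y'. Then x_1' = x_2 and x_2' = -12x_1 + 7x_2.
A = [[0,1],[-12,7]]; det(A-λI) = λ^2 - 7λ + 12.
Eigenvalues λ = 4, 3 with eigenvectors (1,4), (1,3).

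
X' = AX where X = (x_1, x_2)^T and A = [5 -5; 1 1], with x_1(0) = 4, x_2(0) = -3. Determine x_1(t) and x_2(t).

Coefficient matrix A = [[5, -5], [1, 1]].
Characteristic polynomial det(A - λI) = λ^2 - 6λ + 10 = 0.
Eigenvalues λ = 3 ± i (complex conjugate pair).
For λ=3+i: an eigenvector is (-1,0) - i(-2,-1) = (-1 + 2i, 0 + i).
A real fundamental pair from Re and Im of e^((3+i)t)v: X_1 = e^(3t)(cos(t)·(-1,0) + sin(t)·(-2,-1)), X_2 = e^(3t)(sin(t)·(-1,0) - cos(t)·(-2,-1)).
General solution: C_1X_1 + C_2X_2.
Applying x_1(0)=4, x_2(0)=-3 gives C_1=-10, C_2=-3.

x_1(t) = 23e^(3t)sin(t) + 4e^(3t)cos(t), x_2(t) = 10e^(3t)sin(t) - 3e^(3t)cos(t)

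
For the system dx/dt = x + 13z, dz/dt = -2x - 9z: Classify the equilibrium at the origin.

stable spiral

A = [[1,13],[-2,-9]]; det(A-λI) = λ^2 + 8λ + 17.
λ = -4 ± i: negative real part.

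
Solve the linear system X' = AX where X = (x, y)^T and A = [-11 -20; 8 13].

Coefficient matrix A = [[-11, -20], [8, 13]].
Characteristic polynomial det(A - λI) = λ^2 - 2λ + 17 = 0.
Eigenvalues λ = 1 ± 4i (complex conjugate pair).
For λ=1+4i: an eigenvector is (-2,1) - i(1,-1) = (-2 - i, 1 + i).
A real fundamental pair from Re and Im of e^((1+4i)t)v: X_1 = e^(t)(cos(4t)·(-2,1) + sin(4t)·(1,-1)), X_2 = e^(t)(sin(4t)·(-2,1) - cos(4t)·(1,-1)).
General solution: K_1X_1 + K_2X_2.

x(t) = K_1e^(t)sin(4t) - 2K_1e^(t)cos(4t) - 2K_2e^(t)sin(4t) - K_2e^(t)cos(4t), y(t) = -K_1e^(t)sin(4t) + K_1e^(t)cos(4t) + K_2e^(t)sin(4t) + K_2e^(t)cos(4t)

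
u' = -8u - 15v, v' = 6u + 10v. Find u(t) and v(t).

Coefficient matrix A = [[-8, -15], [6, 10]].
Characteristic polynomial det(A - λI) = λ^2 - 2λ + 10 = 0.
Eigenvalues λ = 1 ± 3i (complex conjugate pair).
For λ=1+3i: an eigenvector is (1,-1) - i(2,-1) = (1 - 2i, -1 + i).
A real fundamental pair from Re and Im of e^((1+3i)t)v: X_1 = e^(t)(cos(3t)·(1,-1) + sin(3t)·(2,-1)), X_2 = e^(t)(sin(3t)·(1,-1) - cos(3t)·(2,-1)).
General solution: C_1X_1 + C_2X_2.

u(t) = 2C_1e^(t)sin(3t) + C_1e^(t)cos(3t) + C_2e^(t)sin(3t) - 2C_2e^(t)cos(3t), v(t) = -C_1e^(t)sin(3t) - C_1e^(t)cos(3t) - C_2e^(t)sin(3t) + C_2e^(t)cos(3t)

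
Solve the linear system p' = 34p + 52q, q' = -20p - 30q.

Coefficient matrix A = [[34, 52], [-20, -30]].
Characteristic polynomial det(A - λI) = λ^2 - 4λ + 20 = 0.
Eigenvalues λ = 2 ± 4i (complex conjugate pair).
For λ=2+4i: an eigenvector is (-3,2) - i(2,-1) = (-3 - 2i, 2 + i).
A real fundamental pair from Re and Im of e^((2+4i)t)v: X_1 = e^(2t)(cos(4t)·(-3,2) + sin(4t)·(2,-1)), X_2 = e^(2t)(sin(4t)·(-3,2) - cos(4t)·(2,-1)).
General solution: K_1X_1 + K_2X_2.

p(t) = 2K_1e^(2t)sin(4t) - 3K_1e^(2t)cos(4t) - 3K_2e^(2t)sin(4t) - 2K_2e^(2t)cos(4t), q(t) = -K_1e^(2t)sin(4t) + 2K_1e^(2t)cos(4t) + 2K_2e^(2t)sin(4t) + K_2e^(2t)cos(4t)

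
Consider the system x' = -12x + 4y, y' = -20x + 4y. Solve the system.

x(t) = -K_1e^(-4t)sin(4t) + K_2e^(-4t)cos(4t), y(t) = -2K_1e^(-4t)sin(4t) - K_1e^(-4t)cos(4t) - K_2e^(-4t)sin(4t) + 2K_2e^(-4t)cos(4t)

Coefficient matrix A = [[-12, 4], [-20, 4]].
Characteristic polynomial det(A - λI) = λ^2 + 8λ + 32 = 0.
Eigenvalues λ = -4 ± 4i (complex conjugate pair).
For λ=-4+4i: an eigenvector is (0,-1) - i(-1,-2) = (0 + i, -1 + 2i).
A real fundamental pair from Re and Im of e^((-4+4i)t)v: X_1 = e^(-4t)(cos(4t)·(0,-1) + sin(4t)·(-1,-2)), X_2 = e^(-4t)(sin(4t)·(0,-1) - cos(4t)·(-1,-2)).
General solution: K_1X_1 + K_2X_2.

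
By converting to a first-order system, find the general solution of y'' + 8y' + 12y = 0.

Let x_1 = y, x_2 = y'. Then x_1' = x_2 and x_2' = -12x_1 - 8x_2.
A = [[0,1],[-12,-8]]; det(A-λI) = λ^2 + 8λ + 12.
Eigenvalues λ = -2, -6 with eigenvectors (1,-2), (1,-6).

y(t) = c_1e^(-2t) + c_2e^(-6t)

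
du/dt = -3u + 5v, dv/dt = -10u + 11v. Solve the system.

Coefficient matrix A = [[-3, 5], [-10, 11]].
Characteristic polynomial det(A - λI) = λ^2 - 8λ + 17 = 0.
Eigenvalues λ = 4 ± i (complex conjugate pair).
For λ=4+i: an eigenvector is (2,3) - i(1,1) = (2 - i, 3 - i).
A real fundamental pair from Re and Im of e^((4+i)t)v: X_1 = e^(4t)(cos(t)·(2,3) + sin(t)·(1,1)), X_2 = e^(4t)(sin(t)·(2,3) - cos(t)·(1,1)).
General solution: C_1X_1 + C_2X_2.

u(t) = C_1e^(4t)sin(t) + 2C_1e^(4t)cos(t) + 2C_2e^(4t)sin(t) - C_2e^(4t)cos(t), v(t) = C_1e^(4t)sin(t) + 3C_1e^(4t)cos(t) + 3C_2e^(4t)sin(t) - C_2e^(4t)cos(t)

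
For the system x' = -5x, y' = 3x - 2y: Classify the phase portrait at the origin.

A = [[-5,0],[3,-2]]; det(A-λI) = λ^2 + 7λ + 10.
λ = -5, -2: both negative.

stable node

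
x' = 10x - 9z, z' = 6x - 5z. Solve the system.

Coefficient matrix A = [[10, -9], [6, -5]].
Characteristic polynomial det(A - λI) = λ^2 - 5λ + 4 = 0.
Eigenvalues λ = 4, 1.
For λ=4: (A-λI) row 1 is [6, -9], so an eigenvector is (-3, -2).
For λ=1: (A-λI) row 1 is [9, -9], so an eigenvector is (1, 1).
General solution: K_1e^(4t)(-3,-2) + K_2e^(t)(1,1).

x(t) = -3K_1e^(4t) + K_2e^(t), z(t) = -2K_1e^(4t) + K_2e^(t)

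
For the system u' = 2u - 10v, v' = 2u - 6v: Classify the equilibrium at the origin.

stable spiral

A = [[2,-10],[2,-6]]; det(A-λI) = λ^2 + 4λ + 8.
λ = -2 ± 2i: negative real part.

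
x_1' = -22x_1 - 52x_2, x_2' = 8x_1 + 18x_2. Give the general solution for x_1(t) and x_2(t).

Coefficient matrix A = [[-22, -52], [8, 18]].
Characteristic polynomial det(A - λI) = λ^2 + 4λ + 20 = 0.
Eigenvalues λ = -2 ± 4i (complex conjugate pair).
For λ=-2+4i: an eigenvector is (3,-1) - i(-2,1) = (3 + 2i, -1 - i).
A real fundamental pair from Re and Im of e^((-2+4i)t)v: X_1 = e^(-2t)(cos(4t)·(3,-1) + sin(4t)·(-2,1)), X_2 = e^(-2t)(sin(4t)·(3,-1) - cos(4t)·(-2,1)).
General solution: C_1X_1 + C_2X_2.

x_1(t) = -2C_1e^(-2t)sin(4t) + 3C_1e^(-2t)cos(4t) + 3C_2e^(-2t)sin(4t) + 2C_2e^(-2t)cos(4t), x_2(t) = C_1e^(-2t)sin(4t) - C_1e^(-2t)cos(4t) - C_2e^(-2t)sin(4t) - C_2e^(-2t)cos(4t)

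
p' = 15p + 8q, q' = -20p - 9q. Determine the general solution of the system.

p(t) = C_1e^(3t)sin(4t) - C_1e^(3t)cos(4t) - C_2e^(3t)sin(4t) - C_2e^(3t)cos(4t), q(t) = -C_1e^(3t)sin(4t) + 2C_1e^(3t)cos(4t) + 2C_2e^(3t)sin(4t) + C_2e^(3t)cos(4t)

Coefficient matrix A = [[15, 8], [-20, -9]].
Characteristic polynomial det(A - λI) = λ^2 - 6λ + 25 = 0.
Eigenvalues λ = 3 ± 4i (complex conjugate pair).
For λ=3+4i: an eigenvector is (-1,2) - i(1,-1) = (-1 - i, 2 + i).
A real fundamental pair from Re and Im of e^((3+4i)t)v: X_1 = e^(3t)(cos(4t)·(-1,2) + sin(4t)·(1,-1)), X_2 = e^(3t)(sin(4t)·(-1,2) - cos(4t)·(1,-1)).
General solution: C_1X_1 + C_2X_2.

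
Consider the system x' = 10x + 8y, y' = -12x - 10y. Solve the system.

Coefficient matrix A = [[10, 8], [-12, -10]].
Characteristic polynomial det(A - λI) = λ^2 - 4 = 0.
Eigenvalues λ = 2, -2.
For λ=2: (A-λI) row 1 is [8, 8], so an eigenvector is (1, -1).
For λ=-2: (A-λI) row 1 is [12, 8], so an eigenvector is (-2, 3).
General solution: C_1e^(2t)(1,-1) + C_2e^(-2t)(-2,3).

x(t) = C_1e^(2t) - 2C_2e^(-2t), y(t) = -C_1e^(2t) + 3C_2e^(-2t)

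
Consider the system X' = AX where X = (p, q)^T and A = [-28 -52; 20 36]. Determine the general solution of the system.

p(t) = 2K_1e^(4t)sin(4t) + 3K_1e^(4t)cos(4t) + 3K_2e^(4t)sin(4t) - 2K_2e^(4t)cos(4t), q(t) = -K_1e^(4t)sin(4t) - 2K_1e^(4t)cos(4t) - 2K_2e^(4t)sin(4t) + K_2e^(4t)cos(4t)

Coefficient matrix A = [[-28, -52], [20, 36]].
Characteristic polynomial det(A - λI) = λ^2 - 8λ + 32 = 0.
Eigenvalues λ = 4 ± 4i (complex conjugate pair).
For λ=4+4i: an eigenvector is (3,-2) - i(2,-1) = (3 - 2i, -2 + i).
A real fundamental pair from Re and Im of e^((4+4i)t)v: X_1 = e^(4t)(cos(4t)·(3,-2) + sin(4t)·(2,-1)), X_2 = e^(4t)(sin(4t)·(3,-2) - cos(4t)·(2,-1)).
General solution: K_1X_1 + K_2X_2.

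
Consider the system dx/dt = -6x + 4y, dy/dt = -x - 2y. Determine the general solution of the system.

Coefficient matrix A = [[-6, 4], [-1, -2]].
Characteristic polynomial det(A - λI) = λ^2 + 8λ + 16 = 0.
Single eigenvalue λ = -4 with algebraic multiplicity 2.
Eigenvector v = (2,1); generalized eigenvector w with (A-λI)w=v is (-1,0).
General solution: e^(-4t)[c_1·v + c_2·(t·v + w)].

x(t) = 2c_1e^(-4t) + 2c_2te^(-4t) - c_2e^(-4t), y(t) = c_1e^(-4t) + c_2te^(-4t)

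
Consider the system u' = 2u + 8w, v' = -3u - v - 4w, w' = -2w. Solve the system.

Coefficient matrix A = [[2, 0, 8], [-3, -1, -4], [0, 0, -2]].
det(A - λI) = 0 gives eigenvalues λ = 2, -1, -2.
For λ=2: eigenvector (1,-1,0).
For λ=-1: eigenvector (0,1,0).
For λ=-2: eigenvector (-2,-2,1).
General solution: C_1e^(2t)(1,-1,0) + C_2e^(-t)(0,1,0) + C_3e^(-2t)(-2,-2,1).

u(t) = C_1e^(2t) - 2C_3e^(-2t), v(t) = -C_1e^(2t) + C_2e^(-t) - 2C_3e^(-2t), w(t) = C_3e^(-2t)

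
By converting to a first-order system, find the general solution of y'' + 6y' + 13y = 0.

Let x_1 = y, x_2 = y'. Then x_1' = x_2 and x_2' = -13x_1 - 6x_2.
A = [[0,1],[-13,-6]]; det(A-λI) = λ^2 + 6λ + 13.
Eigenvalues λ = -3 ± 2i.

y(t) = K_1e^(-3t)cos(2t) + K_2e^(-3t)sin(2t)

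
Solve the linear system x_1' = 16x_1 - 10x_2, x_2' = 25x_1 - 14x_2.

Coefficient matrix A = [[16, -10], [25, -14]].
Characteristic polynomial det(A - λI) = λ^2 - 2λ + 26 = 0.
Eigenvalues λ = 1 ± 5i (complex conjugate pair).
For λ=1+5i: an eigenvector is (-1,-2) - i(1,1) = (-1 - i, -2 - i).
A real fundamental pair from Re and Im of e^((1+5i)t)v: X_1 = e^(t)(cos(5t)·(-1,-2) + sin(5t)·(1,1)), X_2 = e^(t)(sin(5t)·(-1,-2) - cos(5t)·(1,1)).
General solution: C_1X_1 + C_2X_2.

x_1(t) = C_1e^(t)sin(5t) - C_1e^(t)cos(5t) - C_2e^(t)sin(5t) - C_2e^(t)cos(5t), x_2(t) = C_1e^(t)sin(5t) - 2C_1e^(t)cos(5t) - 2C_2e^(t)sin(5t) - C_2e^(t)cos(5t)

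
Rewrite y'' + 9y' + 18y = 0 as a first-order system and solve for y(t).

y(t) = c_1e^(-6t) + c_2e^(-3t)

Let x_1 = y, x_2 = y'. Then x_1' = x_2 and x_2' = -18x_1 - 9x_2.
A = [[0,1],[-18,-9]]; det(A-λI) = λ^2 + 9λ + 18.
Eigenvalues λ = -6, -3 with eigenvectors (1,-6), (1,-3).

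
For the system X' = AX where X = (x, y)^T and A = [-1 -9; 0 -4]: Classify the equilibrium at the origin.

A = [[-1,-9],[0,-4]]; det(A-λI) = λ^2 + 5λ + 4.
λ = -1, -4: both negative.

stable node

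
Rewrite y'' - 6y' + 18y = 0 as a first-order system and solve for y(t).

Let x_1 = y, x_2 = y'. Then x_1' = x_2 and x_2' = -18x_1 + 6x_2.
A = [[0,1],[-18,6]]; det(A-λI) = λ^2 - 6λ + 18.
Eigenvalues λ = 3 ± 3i.

y(t) = K_1e^(3t)cos(3t) + K_2e^(3t)sin(3t)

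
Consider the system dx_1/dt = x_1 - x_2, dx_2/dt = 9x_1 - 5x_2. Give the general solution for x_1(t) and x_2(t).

x_1(t) = K_1e^(-2t) + K_2te^(-2t) + K_2e^(-2t), x_2(t) = 3K_1e^(-2t) + 3K_2te^(-2t) + 2K_2e^(-2t)

Coefficient matrix A = [[1, -1], [9, -5]].
Characteristic polynomial det(A - λI) = λ^2 + 4λ + 4 = 0.
Single eigenvalue λ = -2 with algebraic multiplicity 2.
Eigenvector v = (1,3); generalized eigenvector w with (A-λI)w=v is (1,2).
General solution: e^(-2t)[K_1·v + K_2·(t·v + w)].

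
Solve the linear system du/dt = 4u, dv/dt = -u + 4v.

Coefficient matrix A = [[4, 0], [-1, 4]].
Characteristic polynomial det(A - λI) = λ^2 - 8λ + 16 = 0.
Single eigenvalue λ = 4 with algebraic multiplicity 2.
Eigenvector v = (0,-1); generalized eigenvector w with (A-λI)w=v is (1,-1).
General solution: e^(4t)[c_1·v + c_2·(t·v + w)].

u(t) = c_2e^(4t), v(t) = -c_1e^(4t) - c_2te^(4t) - c_2e^(4t)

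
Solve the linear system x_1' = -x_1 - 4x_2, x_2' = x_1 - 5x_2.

Coefficient matrix A = [[-1, -4], [1, -5]].
Characteristic polynomial det(A - λI) = λ^2 + 6λ + 9 = 0.
Single eigenvalue λ = -3 with algebraic multiplicity 2.
Eigenvector v = (-2,-1); generalized eigenvector w with (A-λI)w=v is (-3,-1).
General solution: e^(-3t)[K_1·v + K_2·(t·v + w)].

x_1(t) = -2K_1e^(-3t) - 2K_2te^(-3t) - 3K_2e^(-3t), x_2(t) = -K_1e^(-3t) - K_2te^(-3t) - K_2e^(-3t)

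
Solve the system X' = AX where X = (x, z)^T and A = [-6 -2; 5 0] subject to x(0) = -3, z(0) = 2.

Coefficient matrix A = [[-6, -2], [5, 0]].
Characteristic polynomial det(A - λI) = λ^2 + 6λ + 10 = 0.
Eigenvalues λ = -3 ± i (complex conjugate pair).
For λ=-3+i: an eigenvector is (-1,2) - i(-1,1) = (-1 + i, 2 - i).
A real fundamental pair from Re and Im of e^((-3+i)t)v: X_1 = e^(-3t)(cos(t)·(-1,2) + sin(t)·(-1,1)), X_2 = e^(-3t)(sin(t)·(-1,2) - cos(t)·(-1,1)).
General solution: K_1X_1 + K_2X_2.
Applying x(0)=-3, z(0)=2 gives K_1=-1, K_2=-4.

x(t) = 5e^(-3t)sin(t) - 3e^(-3t)cos(t), z(t) = -9e^(-3t)sin(t) + 2e^(-3t)cos(t)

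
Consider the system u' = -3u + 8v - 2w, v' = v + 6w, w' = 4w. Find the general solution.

Coefficient matrix A = [[-3, 8, -2], [0, 1, 6], [0, 0, 4]].
det(A - λI) = 0 gives eigenvalues λ = -3, 4, 1.
For λ=-3: eigenvector (1,0,0).
For λ=4: eigenvector (2,2,1).
For λ=1: eigenvector (2,1,0).
General solution: c_1e^(-3t)(1,0,0) + c_2e^(4t)(2,2,1) + c_3e^(t)(2,1,0).

u(t) = c_1e^(-3t) + 2c_2e^(4t) + 2c_3e^(t), v(t) = 2c_2e^(4t) + c_3e^(t), w(t) = c_2e^(4t)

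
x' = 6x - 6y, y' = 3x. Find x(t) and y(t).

Coefficient matrix A = [[6, -6], [3, 0]].
Characteristic polynomial det(A - λI) = λ^2 - 6λ + 18 = 0.
Eigenvalues λ = 3 ± 3i (complex conjugate pair).
For λ=3+3i: an eigenvector is (1,1) - i(-1,0) = (1 + i, 1).
A real fundamental pair from Re and Im of e^((3+3i)t)v: X_1 = e^(3t)(cos(3t)·(1,1) + sin(3t)·(-1,0)), X_2 = e^(3t)(sin(3t)·(1,1) - cos(3t)·(-1,0)).
General solution: K_1X_1 + K_2X_2.

x(t) = -K_1e^(3t)sin(3t) + K_1e^(3t)cos(3t) + K_2e^(3t)sin(3t) + K_2e^(3t)cos(3t), y(t) = K_1e^(3t)cos(3t) + K_2e^(3t)sin(3t)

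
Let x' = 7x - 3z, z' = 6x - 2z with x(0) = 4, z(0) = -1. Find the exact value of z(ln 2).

A = [[7,-3],[6,-2]]; eigenvalues λ = 4, 1.
Eigenvectors: (-1,-1) for λ=4, (1,2) for λ=1.
From the initial condition, c_1 = -9, c_2 = -5.
z(ln 2) = (-9)(2^4)(-1) + (-5)(2^1)(2) = 124.

124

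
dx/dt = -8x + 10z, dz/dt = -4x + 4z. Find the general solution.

x(t) = 2c_1e^(-2t)sin(2t) + c_1e^(-2t)cos(2t) + c_2e^(-2t)sin(2t) - 2c_2e^(-2t)cos(2t), z(t) = c_1e^(-2t)sin(2t) + c_1e^(-2t)cos(2t) + c_2e^(-2t)sin(2t) - c_2e^(-2t)cos(2t)

Coefficient matrix A = [[-8, 10], [-4, 4]].
Characteristic polynomial det(A - λI) = λ^2 + 4λ + 8 = 0.
Eigenvalues λ = -2 ± 2i (complex conjugate pair).
For λ=-2+2i: an eigenvector is (1,1) - i(2,1) = (1 - 2i, 1 - i).
A real fundamental pair from Re and Im of e^((-2+2i)t)v: X_1 = e^(-2t)(cos(2t)·(1,1) + sin(2t)·(2,1)), X_2 = e^(-2t)(sin(2t)·(1,1) - cos(2t)·(2,1)).
General solution: c_1X_1 + c_2X_2.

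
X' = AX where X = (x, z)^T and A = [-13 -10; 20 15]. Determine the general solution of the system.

x(t) = 2C_1e^(t)sin(2t) - C_1e^(t)cos(2t) - C_2e^(t)sin(2t) - 2C_2e^(t)cos(2t), z(t) = -3C_1e^(t)sin(2t) + C_1e^(t)cos(2t) + C_2e^(t)sin(2t) + 3C_2e^(t)cos(2t)

Coefficient matrix A = [[-13, -10], [20, 15]].
Characteristic polynomial det(A - λI) = λ^2 - 2λ + 5 = 0.
Eigenvalues λ = 1 ± 2i (complex conjugate pair).
For λ=1+2i: an eigenvector is (-1,1) - i(2,-3) = (-1 - 2i, 1 + 3i).
A real fundamental pair from Re and Im of e^((1+2i)t)v: X_1 = e^(t)(cos(2t)·(-1,1) + sin(2t)·(2,-3)), X_2 = e^(t)(sin(2t)·(-1,1) - cos(2t)·(2,-3)).
General solution: C_1X_1 + C_2X_2.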